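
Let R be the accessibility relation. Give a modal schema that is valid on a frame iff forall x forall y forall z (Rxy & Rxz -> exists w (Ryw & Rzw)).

This is convergence; the standard corresponding axiom is .2: ◇□q → □◇q.
Suppose ◇□q→□◇q is valid. Take Rxy, Rxz and set V(q)={w : Ryw}. Then □q at y so ◇□q at x, so □◇q at x, so ◇q at z, giving w with Rzw and Ryw.

◇□q → □◇q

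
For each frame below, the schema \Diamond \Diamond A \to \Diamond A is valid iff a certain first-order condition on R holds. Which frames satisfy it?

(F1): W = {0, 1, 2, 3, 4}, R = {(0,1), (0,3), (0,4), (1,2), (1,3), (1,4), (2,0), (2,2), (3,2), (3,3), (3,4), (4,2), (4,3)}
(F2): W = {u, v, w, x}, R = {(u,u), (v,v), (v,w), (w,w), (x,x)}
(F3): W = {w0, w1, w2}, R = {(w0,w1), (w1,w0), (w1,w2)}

Frame correspondent (Sahlqvist): \forall x \forall y \forall z (Rxy \wedge Ryz \to Rxz) — i.e. transitivity.
(F1): fails — R32 and R20 but not R30.
(F2): condition met.
(F3): fails — Rw0w1 and Rw1w2 but not Rw0w2.
Valid on: (F2).

(F2)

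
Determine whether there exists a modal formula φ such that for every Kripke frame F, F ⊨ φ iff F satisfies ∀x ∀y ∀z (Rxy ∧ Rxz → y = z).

This is a Sahlqvist condition; the CD axiom ◇p → □p defines it.
Suppose ◇p→□p is valid. Take Rxy, Rxz and set V(p)={y}. Then ◇p at x, so □p at x, so p at z, i.e. z=y.

Yes, by ◇p → □p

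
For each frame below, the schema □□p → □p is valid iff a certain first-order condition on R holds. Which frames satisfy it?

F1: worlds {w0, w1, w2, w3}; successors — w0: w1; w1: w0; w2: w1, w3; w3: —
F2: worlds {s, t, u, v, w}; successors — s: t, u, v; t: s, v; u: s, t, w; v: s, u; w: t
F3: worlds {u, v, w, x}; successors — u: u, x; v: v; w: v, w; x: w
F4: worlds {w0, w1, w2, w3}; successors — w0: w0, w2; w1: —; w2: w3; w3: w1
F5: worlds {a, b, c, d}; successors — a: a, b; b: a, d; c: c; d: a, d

F3, F5

Frame correspondent (Sahlqvist): ∀x ∀y (Rxy → ∃z (Rxz ∧ Rzy)) — i.e. density.
F1: fails — Rw0w1 but no z with Rw0z and Rzw1.
F2: fails — Rwt but no z with Rwz and Rzt.
F3: condition met.
F4: fails — Rw3w1 but no z with Rw3z and Rzw1.
F5: condition met.
Valid on: F3, F5.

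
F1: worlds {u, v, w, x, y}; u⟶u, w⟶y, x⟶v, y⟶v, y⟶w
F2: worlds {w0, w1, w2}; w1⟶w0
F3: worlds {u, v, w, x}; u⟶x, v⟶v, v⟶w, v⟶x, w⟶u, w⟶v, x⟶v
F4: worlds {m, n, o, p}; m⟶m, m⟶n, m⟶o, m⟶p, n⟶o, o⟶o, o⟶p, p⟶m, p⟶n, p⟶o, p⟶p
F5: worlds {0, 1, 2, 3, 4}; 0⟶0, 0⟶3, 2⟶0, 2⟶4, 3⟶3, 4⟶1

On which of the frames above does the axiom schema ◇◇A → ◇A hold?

This is the axiom for transitivity; its first-order frame correspondent is ∀x ∀y ∀z (Rxy ∧ Ryz → Rxz).
F1: fails — Rwy and Ryv but not Rwv.
F2: condition met.
F3: fails — Rwu and Rux but not Rwx.
F4: fails — Rop and Rpm but not Rom.
F5: fails — R20 and R03 but not R23.
Valid on: F2.

F2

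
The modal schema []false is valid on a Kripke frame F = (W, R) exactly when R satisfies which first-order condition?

□⊥ is valid iff no world has any successor (otherwise □⊥ fails at any world with one).
Conversely, any frame satisfying forall x forall y ~Rxy validates the schema.
Frame condition: forall x forall y ~Rxy.

emptiness of R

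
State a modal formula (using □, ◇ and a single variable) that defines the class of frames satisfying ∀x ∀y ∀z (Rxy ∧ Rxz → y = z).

The condition is partial functionality. The CD schema ◇r → □r defines it.

◇r → □r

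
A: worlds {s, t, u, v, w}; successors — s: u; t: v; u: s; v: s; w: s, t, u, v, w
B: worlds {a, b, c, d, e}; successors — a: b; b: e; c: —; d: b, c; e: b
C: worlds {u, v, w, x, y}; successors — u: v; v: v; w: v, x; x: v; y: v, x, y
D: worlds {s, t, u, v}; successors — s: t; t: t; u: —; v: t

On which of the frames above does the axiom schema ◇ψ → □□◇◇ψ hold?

D

This is the axiom for a generalized confluence (Geach) condition; its first-order frame correspondent is ∀x ∀y ∀z ((xRy ∧ xR²z) → ∃w (y = w ∧ zR²w)).
A: fails — sRu, sR²s but no w* with u=w* and sR²w*.
B: fails — aRb, aR²e but no w with b=w and eR²w.
C: fails — wRx, wR²v but no t with x=t and vR²t.
D: satisfies the condition.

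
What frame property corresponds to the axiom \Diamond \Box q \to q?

Symmetry

Replacing q by ¬q and contraposing gives the equivalent schema q → □◇q.
Suppose q→□◇q is valid. Take Rxy and set V(q)={x}. Then q at x, so □◇q at x, so ◇q at y, so some z with Ryz has q; z=x, i.e. Ryx.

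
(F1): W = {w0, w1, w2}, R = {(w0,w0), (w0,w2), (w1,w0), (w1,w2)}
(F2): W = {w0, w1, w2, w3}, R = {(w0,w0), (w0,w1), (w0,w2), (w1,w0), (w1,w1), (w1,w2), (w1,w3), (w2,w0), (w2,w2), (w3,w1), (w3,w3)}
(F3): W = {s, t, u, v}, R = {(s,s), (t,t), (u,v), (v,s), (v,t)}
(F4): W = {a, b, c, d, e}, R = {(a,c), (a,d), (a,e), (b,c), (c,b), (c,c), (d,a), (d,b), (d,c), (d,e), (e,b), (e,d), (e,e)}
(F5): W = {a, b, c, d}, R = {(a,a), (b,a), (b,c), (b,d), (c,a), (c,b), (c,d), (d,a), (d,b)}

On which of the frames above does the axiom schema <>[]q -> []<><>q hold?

This is the axiom for a generalized confluence (Geach) condition; its first-order frame correspondent is forall x forall y forall z ((xRy & xRz) -> exists w (yRw & z R^2 w)).
(F1): fails — w0Rw0, w0Rw2 but no w with w0Rw and w2R²w.
(F2): holds.
(F3): fails — vRs, vRt but no w with sRw and tR²w.
(F4): holds.
(F5): holds.

(F2), (F4), (F5)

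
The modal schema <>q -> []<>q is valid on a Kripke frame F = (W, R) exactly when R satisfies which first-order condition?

the Euclidean property

Suppose ◇q→□◇q is valid. Take Rxy, Rxz and set V(q)={y}. Then ◇q at x, so □◇q at x, so ◇q at z, so some w with Rzw has q; w=y, i.e. Rzy. By symmetry of the argument, Ryz.
Conversely, on a frame with the Euclidean property the schema holds at every world under every valuation.
So the correspondent is the Euclidean property.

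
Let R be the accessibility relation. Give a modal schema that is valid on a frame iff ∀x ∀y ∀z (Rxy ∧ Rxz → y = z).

◇s → □s

The condition is partial functionality. The CD schema ◇s → □s defines it.
Suppose ◇s→□s is valid. Take Rxy, Rxz and set V(s)={y}. Then ◇s at x, so □s at x, so s at z, i.e. z=y.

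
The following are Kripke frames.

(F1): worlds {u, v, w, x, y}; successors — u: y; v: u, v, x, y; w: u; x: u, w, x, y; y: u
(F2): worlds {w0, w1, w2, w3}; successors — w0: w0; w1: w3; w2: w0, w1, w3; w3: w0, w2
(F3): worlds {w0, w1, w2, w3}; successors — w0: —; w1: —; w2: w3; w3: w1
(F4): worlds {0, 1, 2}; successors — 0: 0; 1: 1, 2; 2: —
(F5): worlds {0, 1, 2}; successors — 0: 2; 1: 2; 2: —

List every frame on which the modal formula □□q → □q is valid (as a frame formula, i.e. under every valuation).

The schema corresponds to density: ∀x ∀y (Rxy → ∃z (Rxz ∧ Rzy)).
(F1): fails — Rwu but no z with Rwz and Rzu.
(F2): fails — Rw3w2 but no z with Rw3z and Rzw2.
(F3): fails — Rw3w1 but no z with Rw3z and Rzw1.
(F4): satisfies the condition.
(F5): fails — R12 but no z with R1z and Rz2.

(F4)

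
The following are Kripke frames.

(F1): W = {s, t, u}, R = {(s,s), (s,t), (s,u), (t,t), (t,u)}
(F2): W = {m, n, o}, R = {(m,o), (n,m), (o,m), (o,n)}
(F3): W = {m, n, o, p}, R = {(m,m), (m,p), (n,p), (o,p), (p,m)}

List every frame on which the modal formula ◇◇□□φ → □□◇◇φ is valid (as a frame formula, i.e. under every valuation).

This is the axiom for a generalized confluence (Geach) condition; its first-order frame correspondent is ∀x ∀y ∀z ((xR²y ∧ xR²z) → ∃w (yR²w ∧ zR²w)).
(F1): fails — sR²s, sR²u but no w with sR²w and uR²w.
(F2): fails — mR²m, mR²n but no w with mR²w and nR²w.
(F3): holds.
Valid on: (F3).

(F3)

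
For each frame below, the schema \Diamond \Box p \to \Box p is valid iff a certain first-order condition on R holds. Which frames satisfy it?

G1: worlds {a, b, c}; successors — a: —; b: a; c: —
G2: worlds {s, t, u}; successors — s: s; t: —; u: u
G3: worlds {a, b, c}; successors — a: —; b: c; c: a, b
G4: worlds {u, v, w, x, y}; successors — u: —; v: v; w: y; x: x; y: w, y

G2

Frame correspondent (Sahlqvist): \forall x \forall y \forall z (Rxy \wedge Rxz \to Ryz) — i.e. the Euclidean property.
G1: fails — Rba and Rba but not Raa.
G2: condition met.
G3: fails — Rbc and Rbc but not Rcc.
G4: fails — Ryw and Ryw but not Rww.
Valid on: G2.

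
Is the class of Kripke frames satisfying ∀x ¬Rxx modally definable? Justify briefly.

Not modally definable

If a class were modally definable it would be closed under surjective bounded morphisms (Goldblatt–Thomason).
The 5-cycle (worlds s,t,u,v,w with s→t→u→v→w→s) is irreflexive, and the map sending every world to a single reflexive point • is a surjective bounded morphism (forth: every edge maps to (•,•); back: every world has a successor). So any modal formula valid on the 5-cycle is also valid on the reflexive point, which is not irreflexive.
Hence irreflexivity is not modally definable.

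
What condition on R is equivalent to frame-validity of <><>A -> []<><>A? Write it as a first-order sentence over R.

forall x forall y forall z ((x R^2 y & xRz) -> exists w (y = w & z R^2 w))

This is a Sahlqvist (Geach-type) schema ◇^2□^0A → □^1◇^2A.
Minimal-valuation argument: fix x; take any y with xR^2y and any z with xR^1z. Set V(A) to the set of worlds R-reachable from y in exactly 0 steps. Then □^0A holds at y, so the antecedent holds at x; validity forces ◇^2A at z, giving a w with zR^2w and yR^0w.
First-order correspondent: forall x forall y forall z ((x R^2 y & xRz) -> exists w (y = w & z R^2 w)).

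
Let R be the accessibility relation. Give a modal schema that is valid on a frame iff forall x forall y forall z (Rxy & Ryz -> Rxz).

A defining formula is □p → □□p (the 4 axiom).
Suppose □p→□□p is valid. Take Rxy, Ryz and set V(p)={w : Rxw}. Then □p at x, so □□p at x, so □p at y, so p at z, i.e. Rxz.

□p → □□p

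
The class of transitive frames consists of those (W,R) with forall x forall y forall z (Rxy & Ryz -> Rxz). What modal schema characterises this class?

□p → □□p

A defining formula is □p → □□p (the 4 axiom).
Suppose □p→□□p is valid. Take Rxy, Ryz and set V(p)={w : Rxw}. Then □p at x, so □□p at x, so □p at y, so p at z, i.e. Rxz.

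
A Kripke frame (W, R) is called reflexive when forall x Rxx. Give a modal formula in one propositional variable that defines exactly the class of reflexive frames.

The condition is reflexivity. The T schema □q → q defines it.
Suppose □q→q is valid. At any x set V(q)={w : Rxw}. Then □q holds at x, so q holds at x, i.e. Rxx.

□q → q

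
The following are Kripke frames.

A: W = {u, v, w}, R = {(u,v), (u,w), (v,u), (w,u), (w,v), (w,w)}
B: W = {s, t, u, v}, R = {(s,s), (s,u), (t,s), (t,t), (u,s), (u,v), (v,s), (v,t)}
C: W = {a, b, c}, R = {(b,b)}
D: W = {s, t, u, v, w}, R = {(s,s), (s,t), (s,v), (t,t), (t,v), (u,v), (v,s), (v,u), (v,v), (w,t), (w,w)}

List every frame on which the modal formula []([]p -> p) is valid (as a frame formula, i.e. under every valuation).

C

This is the axiom for shift-reflexivity; its first-order frame correspondent is forall x forall y (Rxy -> Ryy).
A: fails — Ruv but not Rvv.
B: fails — Ruv but not Rvv.
C: condition met.
D: fails — Rvu but not Ruu.
Valid on: C.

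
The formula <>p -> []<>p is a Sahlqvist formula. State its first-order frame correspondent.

the Euclidean property

This is the 5 axiom.
It corresponds to the Euclidean property: forall x forall y forall z (Rxy & Rxz -> Ryz).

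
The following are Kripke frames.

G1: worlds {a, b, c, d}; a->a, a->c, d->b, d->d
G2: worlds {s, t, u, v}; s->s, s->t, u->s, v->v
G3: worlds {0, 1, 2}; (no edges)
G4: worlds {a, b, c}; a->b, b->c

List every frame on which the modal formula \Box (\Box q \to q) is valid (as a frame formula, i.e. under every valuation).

G3

Frame correspondent (Sahlqvist): \forall x \forall y (Rxy \to Ryy) — i.e. shift-reflexivity.
G1: fails — Rac but not Rcc.
G2: fails — Rst but not Rtt.
G3: satisfies the condition.
G4: fails — Rab but not Rbb.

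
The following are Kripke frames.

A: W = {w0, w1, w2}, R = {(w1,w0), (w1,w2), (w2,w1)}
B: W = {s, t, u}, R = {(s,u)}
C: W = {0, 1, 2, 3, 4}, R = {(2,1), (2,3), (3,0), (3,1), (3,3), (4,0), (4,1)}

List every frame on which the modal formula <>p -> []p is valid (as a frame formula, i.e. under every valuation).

B

Frame correspondent (Sahlqvist): forall x forall y forall z (Rxy & Rxz -> y = z) — i.e. partial functionality.
A: fails — w1 sees both w0 and w2.
B: satisfies the condition.
C: fails — 2 sees both 1 and 3.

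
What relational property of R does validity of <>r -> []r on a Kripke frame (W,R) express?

partial functionality: forall x forall y forall z (Rxy & Rxz -> y = z)

This schema is the CD axiom.
Its frame correspondent is partial functionality — forall x forall y forall z (Rxy & Rxz -> y = z).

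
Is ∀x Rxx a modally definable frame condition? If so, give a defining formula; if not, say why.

Yes — defined by □p → p

Yes: it is reflexivity, defined by the T schema □p → p.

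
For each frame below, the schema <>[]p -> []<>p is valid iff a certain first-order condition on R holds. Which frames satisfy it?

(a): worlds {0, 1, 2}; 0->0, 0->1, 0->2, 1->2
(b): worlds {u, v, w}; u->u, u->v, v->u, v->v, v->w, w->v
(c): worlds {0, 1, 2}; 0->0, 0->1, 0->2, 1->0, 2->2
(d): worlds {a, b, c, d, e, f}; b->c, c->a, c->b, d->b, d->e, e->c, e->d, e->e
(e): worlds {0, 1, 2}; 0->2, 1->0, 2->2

The schema corresponds to convergence: forall x forall y forall z (Rxy & Rxz -> exists w (Ryw & Rzw)).
(a): fails — R00 and R02 but 0 and 2 have no common successor.
(b): ✓.
(c): fails — R02 and R01 but 2 and 1 have no common successor.
(d): fails — Rcb and Rca but b and a have no common successor.
(e): ✓.

(b), (e)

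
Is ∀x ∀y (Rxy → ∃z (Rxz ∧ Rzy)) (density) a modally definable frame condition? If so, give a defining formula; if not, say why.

This is a Sahlqvist condition; the C4 axiom □□q → □q defines it.
Suppose □□q→□q is valid. Take Rxy and set V(q)={w : xR²w}. Then □□q at x, so □q at x, so q at y, i.e. ∃z(Rxz∧Rzy).

Yes — defined by □□q → □q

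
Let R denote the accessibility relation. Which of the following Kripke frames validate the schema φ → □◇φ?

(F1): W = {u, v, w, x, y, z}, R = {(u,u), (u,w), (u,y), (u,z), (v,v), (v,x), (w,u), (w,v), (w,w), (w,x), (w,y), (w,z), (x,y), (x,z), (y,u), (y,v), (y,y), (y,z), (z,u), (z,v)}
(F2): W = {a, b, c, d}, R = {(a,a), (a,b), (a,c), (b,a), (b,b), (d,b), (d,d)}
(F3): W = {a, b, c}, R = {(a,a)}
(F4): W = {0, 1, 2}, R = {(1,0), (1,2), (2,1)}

(F3)

The schema corresponds to symmetry: ∀x ∀y (Rxy → Ryx).
(F1): fails — Rwx but not Rxw.
(F2): fails — Rdb but not Rbd.
(F3): holds.
(F4): fails — R10 but not R01.
Valid on: (F3).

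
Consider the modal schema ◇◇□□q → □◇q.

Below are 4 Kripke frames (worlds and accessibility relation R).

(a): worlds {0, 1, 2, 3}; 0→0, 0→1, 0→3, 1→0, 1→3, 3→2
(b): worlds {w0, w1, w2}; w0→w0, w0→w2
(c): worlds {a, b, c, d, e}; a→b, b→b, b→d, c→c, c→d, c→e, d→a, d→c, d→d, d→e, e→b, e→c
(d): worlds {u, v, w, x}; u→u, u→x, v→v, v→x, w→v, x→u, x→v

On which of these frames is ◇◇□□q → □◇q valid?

(c), (d)

This is the axiom for a generalized confluence (Geach) condition; its first-order frame correspondent is ∀x ∀y ∀z ((xR²y ∧ xRz) → ∃w (yR²w ∧ zRw)).
(a): fails — 0R²2, 0R0 but no w with 2R²w and 0Rw.
(b): fails — w0R²w0, w0Rw2 but no w with w0R²w and w2Rw.
(c): satisfies the condition.
(d): satisfies the condition.
Valid on: (c), (d).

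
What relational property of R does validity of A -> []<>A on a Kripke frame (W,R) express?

Symmetry

This schema is the B axiom.
It corresponds to symmetry: forall x forall y (Rxy -> Ryx).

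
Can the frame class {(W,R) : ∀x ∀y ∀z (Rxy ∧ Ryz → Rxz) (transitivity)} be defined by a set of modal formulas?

Yes, by □r → □□r

This is a Sahlqvist condition; the 4 axiom □r → □□r defines it.
Suppose □r→□□r is valid. Take Rxy, Ryz and set V(r)={w : Rxw}. Then □r at x, so □□r at x, so □r at y, so r at z, i.e. Rxz.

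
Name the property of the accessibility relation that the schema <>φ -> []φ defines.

This schema is the CD axiom.
Its frame correspondent is partial functionality — forall x forall y forall z (Rxy & Rxz -> y = z).

partial functionality: forall x forall y forall z (Rxy & Rxz -> y = z)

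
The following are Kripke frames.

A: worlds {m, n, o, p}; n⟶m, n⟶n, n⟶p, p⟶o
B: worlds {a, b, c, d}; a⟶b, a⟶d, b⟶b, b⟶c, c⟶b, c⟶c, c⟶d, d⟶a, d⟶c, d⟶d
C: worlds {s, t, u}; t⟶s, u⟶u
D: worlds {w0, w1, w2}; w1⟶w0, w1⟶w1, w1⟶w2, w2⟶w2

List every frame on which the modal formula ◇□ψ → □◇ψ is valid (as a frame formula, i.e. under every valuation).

B

This is the axiom for convergence; its first-order frame correspondent is ∀x ∀y ∀z (Rxy ∧ Rxz → ∃w (Ryw ∧ Rzw)).
A: fails — Rnn and Rnm but n and m have no common successor.
B: condition met.
C: fails — Rts and Rts but s and s have no common successor.
D: fails — Rw1w2 and Rw1w0 but w2 and w0 have no common successor.
Valid on: B.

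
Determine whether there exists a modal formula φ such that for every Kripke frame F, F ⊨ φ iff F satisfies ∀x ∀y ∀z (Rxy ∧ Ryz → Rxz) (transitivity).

Yes: it is transitivity, defined by the 4 schema □q → □□q.
Suppose □q→□□q is valid. Take Rxy, Ryz and set V(q)={w : Rxw}. Then □q at x, so □□q at x, so □q at y, so q at z, i.e. Rxz.

Yes, by □q → □□q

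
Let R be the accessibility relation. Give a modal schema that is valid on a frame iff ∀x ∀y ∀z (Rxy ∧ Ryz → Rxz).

□p → □□p

The condition is transitivity. The 4 schema □p → □□p defines it.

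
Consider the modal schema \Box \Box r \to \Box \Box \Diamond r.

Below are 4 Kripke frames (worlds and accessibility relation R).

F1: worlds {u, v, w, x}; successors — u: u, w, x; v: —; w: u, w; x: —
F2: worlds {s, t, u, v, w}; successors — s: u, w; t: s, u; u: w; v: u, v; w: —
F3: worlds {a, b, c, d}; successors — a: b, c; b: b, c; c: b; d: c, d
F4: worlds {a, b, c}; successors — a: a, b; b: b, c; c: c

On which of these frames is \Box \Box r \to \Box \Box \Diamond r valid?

F3, F4

This is the axiom for a generalized confluence (Geach) condition; its first-order frame correspondent is \forall x \forall z (x R^2 z \to \exists w (x R^2 w \wedge zRw)).
F1: fails — uR²x but no t with uR²t and xRt.
F2: fails — sR²w but no w* with sR²w* and wRw*.
F3: ✓.
F4: ✓.
Valid on: F3, F4.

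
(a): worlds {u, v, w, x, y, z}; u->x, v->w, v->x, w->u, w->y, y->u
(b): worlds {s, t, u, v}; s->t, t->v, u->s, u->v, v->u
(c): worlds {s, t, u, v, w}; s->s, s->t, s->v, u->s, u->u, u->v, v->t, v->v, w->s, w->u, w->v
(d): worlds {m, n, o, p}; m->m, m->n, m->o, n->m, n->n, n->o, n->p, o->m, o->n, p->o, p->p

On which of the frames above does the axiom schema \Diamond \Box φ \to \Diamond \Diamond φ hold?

(b), (d)

The schema corresponds to a generalized confluence (Geach) condition: \forall x \forall y (xRy \to \exists w (yRw \wedge x R^2 w)).
(a): fails — uRx but no t with xRt and uR²t.
(b): holds.
(c): fails — sRt but no w* with tRw* and sR²w*.
(d): holds.
Valid on: (b), (d).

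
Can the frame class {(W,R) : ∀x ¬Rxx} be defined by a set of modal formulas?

Not definable by any modal formula

If a class were modally definable it would be closed under surjective bounded morphisms (Goldblatt–Thomason).
The 2-cycle (worlds a,b with a→b→a) is irreflexive, and the map sending every world to a single reflexive point • is a surjective bounded morphism (forth: every edge maps to (•,•); back: every world has a successor). So any modal formula valid on the 2-cycle is also valid on the reflexive point, which is not irreflexive.
So no modal formula (or set of formulas) defines exactly the irreflexive frames.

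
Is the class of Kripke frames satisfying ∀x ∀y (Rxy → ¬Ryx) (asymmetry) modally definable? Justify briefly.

No

Modal frame validity is preserved under surjective bounded morphisms.
The 3-cycle (worlds w0,w1,w2 with w0→w1→w2→w0) is asymmetric. Mapping every world to a single reflexive point • is a surjective bounded morphism, and the reflexive point is not asymmetric (R•• but asymmetry requires ¬R••).
So the class is not modally definable.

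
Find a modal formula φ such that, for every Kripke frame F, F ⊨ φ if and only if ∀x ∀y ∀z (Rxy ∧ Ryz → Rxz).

The condition is transitivity. The 4 schema □ψ → □□ψ defines it.
Suppose □ψ→□□ψ is valid. Take Rxy, Ryz and set V(ψ)={w : Rxw}. Then □ψ at x, so □□ψ at x, so □ψ at y, so ψ at z, i.e. Rxz.

□ψ → □□ψ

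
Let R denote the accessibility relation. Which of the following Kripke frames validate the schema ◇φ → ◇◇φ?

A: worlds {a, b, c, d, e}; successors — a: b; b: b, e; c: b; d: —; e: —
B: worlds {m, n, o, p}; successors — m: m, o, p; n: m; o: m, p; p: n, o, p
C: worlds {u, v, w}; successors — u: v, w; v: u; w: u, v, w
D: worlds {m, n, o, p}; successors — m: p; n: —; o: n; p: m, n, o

Frame correspondent (Sahlqvist): ∀x ∀y (xRy → ∃w (y = w ∧ xR²w)) — i.e. a generalized confluence (Geach) condition.
A: ✓.
B: ✓.
C: fails — vRu but no t with u=t and vR²t.
D: fails — mRp but no w with p=w and mR²w.
Valid on: A, B.

A, B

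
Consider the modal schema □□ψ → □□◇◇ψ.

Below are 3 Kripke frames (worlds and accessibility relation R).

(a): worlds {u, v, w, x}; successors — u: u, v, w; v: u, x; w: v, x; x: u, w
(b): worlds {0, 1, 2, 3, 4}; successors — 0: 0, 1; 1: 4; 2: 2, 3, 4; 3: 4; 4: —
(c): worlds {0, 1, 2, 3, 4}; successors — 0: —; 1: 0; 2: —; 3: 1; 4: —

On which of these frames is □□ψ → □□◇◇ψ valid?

(a)

Frame correspondent (Sahlqvist): ∀x ∀z (xR²z → ∃w (xR²w ∧ zR²w)) — i.e. a generalized confluence (Geach) condition.
(a): condition met.
(b): fails — 0R²1 but no w with 0R²w and 1R²w.
(c): fails — 3R²0 but no w with 3R²w and 0R²w.
Valid on: (a).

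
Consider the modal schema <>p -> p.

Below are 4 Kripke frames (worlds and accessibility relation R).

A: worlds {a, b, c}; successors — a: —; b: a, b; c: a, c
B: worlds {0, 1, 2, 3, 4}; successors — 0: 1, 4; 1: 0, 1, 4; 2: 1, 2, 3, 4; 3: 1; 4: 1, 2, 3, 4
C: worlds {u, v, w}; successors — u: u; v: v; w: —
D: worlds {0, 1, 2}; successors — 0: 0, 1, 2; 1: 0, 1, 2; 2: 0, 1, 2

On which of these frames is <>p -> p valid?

This is the axiom for a generalized confluence (Geach) condition; its first-order frame correspondent is forall x forall y (xRy -> exists w (y = w & x = w)).
A: fails — bRa but a ≠ b.
B: fails — 0R1 but 1 ≠ 0.
C: holds.
D: fails — 0R1 but 1 ≠ 0.
Valid on: C.

C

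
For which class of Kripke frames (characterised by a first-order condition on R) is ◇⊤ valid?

seriality

This schema is equivalent to the D axiom □φ → ◇φ.
Its frame correspondent is seriality — ∀x ∃y Rxy.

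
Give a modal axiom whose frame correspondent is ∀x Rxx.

□r → r

The condition is reflexivity. The T schema □r → r defines it.
Suppose □r→r is valid. At any x set V(r)={w : Rxw}. Then □r holds at x, so r holds at x, i.e. Rxx.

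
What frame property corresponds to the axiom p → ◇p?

reflexivity: ∀x Rxx

Replacing p by ¬p and contraposing gives the equivalent schema □p → p.
Suppose □p→p is valid. At any x set V(p)={w : Rxw}. Then □p holds at x, so p holds at x, i.e. Rxx.
The converse is a direct semantic check.
Frame condition: ∀x Rxx.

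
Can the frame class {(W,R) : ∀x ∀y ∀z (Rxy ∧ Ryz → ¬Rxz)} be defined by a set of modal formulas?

No — not modally definable

If a class were modally definable it would be closed under surjective bounded morphisms (Goldblatt–Thomason).
The 7-cycle (worlds s,t,u,v,w,x,y with s→t→u→v→w→x→y→s) is intransitive. Mapping every world to a single reflexive point • is a surjective bounded morphism; the reflexive point is not intransitive (R••∧R•• but R••).
So the class is not modally definable.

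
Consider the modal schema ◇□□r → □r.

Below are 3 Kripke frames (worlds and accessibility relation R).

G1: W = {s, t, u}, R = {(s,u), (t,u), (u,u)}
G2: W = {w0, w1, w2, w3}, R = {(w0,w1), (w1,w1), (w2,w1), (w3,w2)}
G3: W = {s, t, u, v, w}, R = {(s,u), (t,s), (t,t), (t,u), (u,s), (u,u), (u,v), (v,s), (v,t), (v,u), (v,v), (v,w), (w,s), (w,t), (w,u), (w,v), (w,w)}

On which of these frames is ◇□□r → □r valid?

G1

This is the axiom for a generalized confluence (Geach) condition; its first-order frame correspondent is ∀x ∀y ∀z ((xRy ∧ xRz) → ∃w (yR²w ∧ z = w)).
G1: satisfies the condition.
G2: fails — w3Rw2, w3Rw2 but no w with w2R²w and w2=w.
G3: fails — tRs, tRt but no w* with sR²w* and t=w*.
Valid on: G1.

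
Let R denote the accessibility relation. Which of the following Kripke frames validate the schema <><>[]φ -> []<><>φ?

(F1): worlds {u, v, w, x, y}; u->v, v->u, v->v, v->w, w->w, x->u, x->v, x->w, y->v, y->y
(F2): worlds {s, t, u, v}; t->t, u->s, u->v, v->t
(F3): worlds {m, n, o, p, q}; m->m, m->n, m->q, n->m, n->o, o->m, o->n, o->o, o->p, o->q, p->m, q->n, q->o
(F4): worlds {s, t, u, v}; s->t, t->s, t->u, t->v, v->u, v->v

(F3)

This is the axiom for a generalized confluence (Geach) condition; its first-order frame correspondent is forall x forall y forall z ((x R^2 y & xRz) -> exists w (yRw & z R^2 w)).
(F1): fails — vR²u, vRw but no t with uRt and wR²t.
(F2): fails — uR²t, uRs but no w with tRw and sR²w.
(F3): ✓.
(F4): fails — sR²u, sRt but no w with uRw and tR²w.
Valid on: (F3).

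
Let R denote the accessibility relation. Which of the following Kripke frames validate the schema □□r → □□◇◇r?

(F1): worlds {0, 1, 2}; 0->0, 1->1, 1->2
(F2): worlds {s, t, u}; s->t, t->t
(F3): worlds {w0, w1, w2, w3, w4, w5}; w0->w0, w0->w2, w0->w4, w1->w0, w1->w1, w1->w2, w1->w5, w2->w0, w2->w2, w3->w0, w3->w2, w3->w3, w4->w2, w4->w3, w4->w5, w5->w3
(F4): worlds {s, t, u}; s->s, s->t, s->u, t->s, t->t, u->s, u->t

This is the axiom for a generalized confluence (Geach) condition; its first-order frame correspondent is ∀x ∀z (xR²z → ∃w (xR²w ∧ zR²w)).
(F1): fails — 1R²2 but no w with 1R²w and 2R²w.
(F2): satisfies the condition.
(F3): satisfies the condition.
(F4): satisfies the condition.
Valid on: (F2), (F3), (F4).

(F2), (F3), (F4)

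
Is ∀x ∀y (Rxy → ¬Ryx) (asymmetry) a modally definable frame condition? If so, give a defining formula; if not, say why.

Not definable by any modal formula

Any modally definable frame class is closed under surjective bounded morphisms.
The 3-cycle (worlds w0,w1,w2 with w0→w1→w2→w0) is asymmetric. Mapping every world to a single reflexive point • is a surjective bounded morphism, and the reflexive point is not asymmetric (R•• but asymmetry requires ¬R••).
So the class is not modally definable.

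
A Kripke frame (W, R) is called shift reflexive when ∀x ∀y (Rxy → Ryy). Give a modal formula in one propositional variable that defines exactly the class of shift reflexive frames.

A defining formula is □(□r → r) (the T□ axiom).
Suppose □(□r→r) is valid. Take Rxy and set V(r)={w : Ryw}. Then at y, □r holds; since □(□r→r) at x, □r→r at y, so r at y, i.e. Ryy.

□(□r → r)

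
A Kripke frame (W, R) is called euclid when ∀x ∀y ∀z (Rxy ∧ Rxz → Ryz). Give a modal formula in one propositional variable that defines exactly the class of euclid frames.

The condition is the Euclidean property. The 5 schema ◇q → □◇q defines it.
Suppose ◇q→□◇q is valid. Take Rxy, Rxz and set V(q)={y}. Then ◇q at x, so □◇q at x, so ◇q at z, so some w with Rzw has q; w=y, i.e. Rzy. By symmetry of the argument, Ryz.

◇q → □◇q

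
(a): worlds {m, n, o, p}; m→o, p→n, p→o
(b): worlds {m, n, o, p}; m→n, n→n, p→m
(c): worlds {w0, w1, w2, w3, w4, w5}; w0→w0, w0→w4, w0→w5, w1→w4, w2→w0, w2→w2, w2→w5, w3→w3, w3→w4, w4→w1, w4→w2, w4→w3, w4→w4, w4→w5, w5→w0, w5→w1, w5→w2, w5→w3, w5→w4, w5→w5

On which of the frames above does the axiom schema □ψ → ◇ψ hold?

Frame correspondent (Sahlqvist): ∀x ∃y Rxy — i.e. seriality.
(a): fails — world n has no successor.
(b): fails — world o has no successor.
(c): condition met.
Valid on: (c).

(c)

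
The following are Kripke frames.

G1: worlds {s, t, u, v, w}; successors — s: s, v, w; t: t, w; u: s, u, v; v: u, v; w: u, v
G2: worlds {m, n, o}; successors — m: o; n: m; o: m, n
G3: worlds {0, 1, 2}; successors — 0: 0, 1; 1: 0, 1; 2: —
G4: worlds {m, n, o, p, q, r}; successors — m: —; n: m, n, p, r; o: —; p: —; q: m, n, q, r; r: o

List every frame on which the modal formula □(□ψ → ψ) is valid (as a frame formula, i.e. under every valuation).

This is the axiom for shift-reflexivity; its first-order frame correspondent is ∀x ∀y (Rxy → Ryy).
G1: fails — Rtw but not Rww.
G2: fails — Rnm but not Rmm.
G3: satisfies the condition.
G4: fails — Rnr but not Rrr.

G3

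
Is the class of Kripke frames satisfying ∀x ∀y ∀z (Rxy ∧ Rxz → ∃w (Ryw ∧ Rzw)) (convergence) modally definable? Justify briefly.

This is a Sahlqvist condition; the .2 axiom ◇□p → □◇p defines it.
Suppose ◇□p→□◇p is valid. Take Rxy, Rxz and set V(p)={w : Ryw}. Then □p at y so ◇□p at x, so □◇p at x, so ◇p at z, giving w with Rzw and Ryw.

Definable; ◇□p → □◇p defines it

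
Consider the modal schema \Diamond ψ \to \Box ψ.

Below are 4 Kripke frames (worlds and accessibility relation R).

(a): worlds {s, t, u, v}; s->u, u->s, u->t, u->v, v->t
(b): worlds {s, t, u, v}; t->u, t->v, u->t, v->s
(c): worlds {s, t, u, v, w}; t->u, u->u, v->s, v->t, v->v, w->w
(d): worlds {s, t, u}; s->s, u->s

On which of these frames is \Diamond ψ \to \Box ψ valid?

(d)

The schema corresponds to partial functionality: \forall x \forall y \forall z (Rxy \wedge Rxz \to y = z).
(a): fails — u sees both s and t.
(b): fails — t sees both u and v.
(c): fails — v sees both s and t.
(d): ✓.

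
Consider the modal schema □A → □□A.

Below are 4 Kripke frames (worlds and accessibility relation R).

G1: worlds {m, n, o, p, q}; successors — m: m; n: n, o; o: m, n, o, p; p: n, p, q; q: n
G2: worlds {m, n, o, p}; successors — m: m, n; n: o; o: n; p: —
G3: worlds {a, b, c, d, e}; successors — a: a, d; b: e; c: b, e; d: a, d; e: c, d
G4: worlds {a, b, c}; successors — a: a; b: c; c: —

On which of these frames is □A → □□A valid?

The schema corresponds to transitivity: ∀x ∀y ∀z (Rxy ∧ Ryz → Rxz).
G1: fails — Rop and Rpq but not Roq.
G2: fails — Rno and Ron but not Rnn.
G3: fails — Rec and Rcb but not Reb.
G4: satisfies the condition.

G4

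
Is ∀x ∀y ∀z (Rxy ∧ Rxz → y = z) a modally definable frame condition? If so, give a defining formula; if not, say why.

Yes, by ◇r → □r

This is a Sahlqvist condition; the CD axiom ◇r → □r defines it.
Suppose ◇r→□r is valid. Take Rxy, Rxz and set V(r)={y}. Then ◇r at x, so □r at x, so r at z, i.e. z=y.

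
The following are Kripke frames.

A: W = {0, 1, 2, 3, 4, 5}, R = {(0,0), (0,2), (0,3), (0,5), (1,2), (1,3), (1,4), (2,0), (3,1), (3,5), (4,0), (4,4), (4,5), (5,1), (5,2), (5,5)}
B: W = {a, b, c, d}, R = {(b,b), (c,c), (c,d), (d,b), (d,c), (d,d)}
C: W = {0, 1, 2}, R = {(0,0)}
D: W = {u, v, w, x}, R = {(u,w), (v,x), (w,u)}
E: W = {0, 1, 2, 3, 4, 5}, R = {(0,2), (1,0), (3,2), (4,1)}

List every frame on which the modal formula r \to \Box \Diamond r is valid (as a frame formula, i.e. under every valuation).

C

This is the axiom for symmetry; its first-order frame correspondent is \forall x \forall y (Rxy \to Ryx).
A: fails — R51 but not R15.
B: fails — Rdb but not Rbd.
C: satisfies the condition.
D: fails — Rvx but not Rxv.
E: fails — R10 but not R01.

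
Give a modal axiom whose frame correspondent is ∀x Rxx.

□r → r

This is reflexivity; the standard corresponding axiom is T: □r → r.
Suppose □r→r is valid. At any x set V(r)={w : Rxw}. Then □r holds at x, so r holds at x, i.e. Rxx.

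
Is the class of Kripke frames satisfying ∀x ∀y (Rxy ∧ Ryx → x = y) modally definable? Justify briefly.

No

Modal frame validity is preserved under surjective bounded morphisms.
The 4-cycle (worlds 0,1,2,3 with 0→1→2→3→0) is antisymmetric. Sending even-indexed worlds to • and odd-indexed worlds to ∘ is a surjective bounded morphism onto the two-world frame with •↔∘, which is not antisymmetric.
So the class is not modally definable.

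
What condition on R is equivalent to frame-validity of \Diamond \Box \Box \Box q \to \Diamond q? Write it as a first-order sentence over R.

\forall x \forall y (xRy \to \exists w (y R^3 w \wedge xRw))

This is a Sahlqvist (Geach-type) schema ◇^1□^3q → □^0◇^1q.
Minimal-valuation argument: fix x; take any y with xR^1y and any z with xR^0z. Set V(q) to the set of worlds R-reachable from y in exactly 3 steps. Then □^3q holds at y, so the antecedent holds at x; validity forces ◇^1q at z, giving a w with zR^1w and yR^3w.
First-order correspondent: \forall x \forall y (xRy \to \exists w (y R^3 w \wedge xRw)).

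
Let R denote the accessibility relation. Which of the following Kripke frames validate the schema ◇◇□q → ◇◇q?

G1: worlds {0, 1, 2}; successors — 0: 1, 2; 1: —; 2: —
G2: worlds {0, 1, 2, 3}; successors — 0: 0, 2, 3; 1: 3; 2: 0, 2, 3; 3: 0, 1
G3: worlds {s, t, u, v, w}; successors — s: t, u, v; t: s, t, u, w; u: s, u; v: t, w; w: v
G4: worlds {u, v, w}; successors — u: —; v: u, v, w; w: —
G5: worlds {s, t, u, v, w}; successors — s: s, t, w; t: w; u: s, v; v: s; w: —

This is the axiom for a generalized confluence (Geach) condition; its first-order frame correspondent is ∀x ∀y (xR²y → ∃w (yRw ∧ xR²w)).
G1: condition met.
G2: fails — 1R²1 but no w with 1Rw and 1R²w.
G3: fails — sR²w but no w* with wRw* and sR²w*.
G4: fails — vR²u but no t with uRt and vR²t.
G5: fails — sR²w but no w* with wRw* and sR²w*.
Valid on: G1.

G1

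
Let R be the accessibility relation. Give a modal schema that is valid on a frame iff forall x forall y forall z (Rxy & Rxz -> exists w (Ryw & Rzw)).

The condition is convergence. The .2 schema ◇□r → □◇r defines it.
Suppose ◇□r→□◇r is valid. Take Rxy, Rxz and set V(r)={w : Ryw}. Then □r at y so ◇□r at x, so □◇r at x, so ◇r at z, giving w with Rzw and Ryw.

◇□r → □◇r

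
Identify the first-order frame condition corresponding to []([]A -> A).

shift-reflexivity: forall x forall y (Rxy -> Ryy)

This schema is the T□ axiom.
It corresponds to shift-reflexivity: forall x forall y (Rxy -> Ryy).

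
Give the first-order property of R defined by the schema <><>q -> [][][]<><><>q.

This is a Sahlqvist (Geach-type) schema ◇^2□^0q → □^3◇^3q.
First-order correspondent: forall x forall y forall z ((x R^2 y & x R^3 z) -> exists w (y = w & z R^3 w)).

forall x forall y forall z ((x R^2 y & x R^3 z) -> exists w (y = w & z R^3 w))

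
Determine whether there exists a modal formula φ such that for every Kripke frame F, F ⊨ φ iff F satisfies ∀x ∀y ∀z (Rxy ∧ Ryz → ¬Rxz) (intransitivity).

If a class were modally definable it would be closed under surjective bounded morphisms (Goldblatt–Thomason).
The 3-cycle (worlds a,b,c with a→b→c→a) is intransitive. Mapping every world to a single reflexive point • is a surjective bounded morphism; the reflexive point is not intransitive (R••∧R•• but R••).
Hence intransitivity is not modally definable.

Not definable by any modal formula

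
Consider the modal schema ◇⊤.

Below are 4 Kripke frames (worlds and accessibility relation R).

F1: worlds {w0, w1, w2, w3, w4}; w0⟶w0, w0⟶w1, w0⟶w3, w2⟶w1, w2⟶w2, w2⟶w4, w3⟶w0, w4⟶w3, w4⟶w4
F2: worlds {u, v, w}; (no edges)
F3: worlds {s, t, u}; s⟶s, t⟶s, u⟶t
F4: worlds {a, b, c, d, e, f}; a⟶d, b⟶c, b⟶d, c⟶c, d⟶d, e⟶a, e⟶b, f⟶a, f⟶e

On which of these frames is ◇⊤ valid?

F3, F4

Frame correspondent (Sahlqvist): ∀x ∃y Rxy — i.e. seriality.
F1: fails — world w1 has no successor.
F2: fails — world u has no successor.
F3: holds.
F4: holds.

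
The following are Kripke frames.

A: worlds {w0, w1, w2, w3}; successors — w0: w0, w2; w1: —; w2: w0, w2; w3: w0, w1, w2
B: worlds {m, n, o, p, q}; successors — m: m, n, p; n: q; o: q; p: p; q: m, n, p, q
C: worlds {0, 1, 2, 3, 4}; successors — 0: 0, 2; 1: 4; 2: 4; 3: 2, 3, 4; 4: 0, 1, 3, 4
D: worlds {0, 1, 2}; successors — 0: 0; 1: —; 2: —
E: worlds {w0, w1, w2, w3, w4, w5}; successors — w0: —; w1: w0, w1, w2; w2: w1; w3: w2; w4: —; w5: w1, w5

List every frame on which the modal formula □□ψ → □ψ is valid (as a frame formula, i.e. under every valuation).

Frame correspondent (Sahlqvist): ∀x ∀y (Rxy → ∃z (Rxz ∧ Rzy)) — i.e. density.
A: fails — Rw3w1 but no z with Rw3z and Rzw1.
B: ✓.
C: ✓.
D: ✓.
E: fails — Rw3w2 but no z with Rw3z and Rzw2.

B, C, D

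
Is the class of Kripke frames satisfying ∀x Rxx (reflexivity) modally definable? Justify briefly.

Yes, by □r → r

This is a Sahlqvist condition; the T axiom □r → r defines it.
Suppose □r→r is valid. At any x set V(r)={w : Rxw}. Then □r holds at x, so r holds at x, i.e. Rxx.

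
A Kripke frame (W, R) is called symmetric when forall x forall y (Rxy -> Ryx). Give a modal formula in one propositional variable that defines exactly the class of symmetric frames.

A defining formula is s → □◇s (the B axiom).

s → □◇s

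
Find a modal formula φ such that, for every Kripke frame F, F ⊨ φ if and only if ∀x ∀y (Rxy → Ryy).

□(□s → s)

A defining formula is □(□s → s) (the T□ axiom).
Suppose □(□s→s) is valid. Take Rxy and set V(s)={w : Ryw}. Then at y, □s holds; since □(□s→s) at x, □s→s at y, so s at y, i.e. Ryy.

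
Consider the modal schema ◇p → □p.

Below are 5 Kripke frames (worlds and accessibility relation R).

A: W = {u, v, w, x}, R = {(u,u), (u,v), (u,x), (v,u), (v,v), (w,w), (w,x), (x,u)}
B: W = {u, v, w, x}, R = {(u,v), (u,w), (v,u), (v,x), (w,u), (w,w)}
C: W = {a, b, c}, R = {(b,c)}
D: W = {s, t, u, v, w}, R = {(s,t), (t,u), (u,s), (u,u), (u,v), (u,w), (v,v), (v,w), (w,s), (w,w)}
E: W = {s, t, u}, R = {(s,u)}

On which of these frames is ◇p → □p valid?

C, E

The schema corresponds to partial functionality: ∀x ∀y ∀z (Rxy ∧ Rxz → y = z).
A: fails — u sees both u and v.
B: fails — u sees both v and w.
C: satisfies the condition.
D: fails — u sees both s and u.
E: satisfies the condition.
Valid on: C, E.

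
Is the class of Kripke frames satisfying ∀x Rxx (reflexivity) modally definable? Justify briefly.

Yes, by □r → r

This is a Sahlqvist condition; the T axiom □r → r defines it.
Suppose □r→r is valid. At any x set V(r)={w : Rxw}. Then □r holds at x, so r holds at x, i.e. Rxx.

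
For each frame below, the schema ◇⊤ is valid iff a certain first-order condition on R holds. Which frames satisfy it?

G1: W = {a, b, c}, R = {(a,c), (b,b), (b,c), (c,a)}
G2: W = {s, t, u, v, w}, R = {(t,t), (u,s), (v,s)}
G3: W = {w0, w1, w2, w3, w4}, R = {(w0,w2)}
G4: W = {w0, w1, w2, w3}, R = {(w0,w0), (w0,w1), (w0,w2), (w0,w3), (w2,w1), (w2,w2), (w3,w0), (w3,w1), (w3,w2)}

G1

This is the axiom for seriality; its first-order frame correspondent is ∀x ∃y Rxy.
G1: satisfies the condition.
G2: fails — world s has no successor.
G3: fails — world w1 has no successor.
G4: fails — world w1 has no successor.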